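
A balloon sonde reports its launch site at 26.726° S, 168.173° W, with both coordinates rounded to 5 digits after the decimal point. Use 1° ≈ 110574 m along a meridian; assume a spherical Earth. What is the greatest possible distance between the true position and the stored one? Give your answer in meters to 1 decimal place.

Rounding to 5 decimal places leaves each coordinate within ±5e-06° of the true value.
North–south component: 5e-06° × 110574 = 0.55287 m.
Longitude error → 5e-06 × 110574 × cos 26.726° = 5e-06 × 110574 × 0.8932 ≈ 0.493805 m.
The two errors are perpendicular, so the maximum displacement is √(0.55287² + 0.493805²) ≈ 0.741289 m.

0.7 meters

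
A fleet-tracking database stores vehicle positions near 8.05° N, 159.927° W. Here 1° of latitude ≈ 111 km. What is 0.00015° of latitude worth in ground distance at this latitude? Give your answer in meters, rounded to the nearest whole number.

Along a meridian 0.00015° is 0.00015 × 111000 = 16.65 m.

17 meters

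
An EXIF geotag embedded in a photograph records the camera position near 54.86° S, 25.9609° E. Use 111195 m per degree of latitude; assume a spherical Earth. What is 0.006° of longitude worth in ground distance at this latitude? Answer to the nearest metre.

One degree of longitude here spans 111195 × cos 54.86° = 111195 × 0.5756 ≈ 64001.2 m; 0.006° of that is 384.007 m.

384 metres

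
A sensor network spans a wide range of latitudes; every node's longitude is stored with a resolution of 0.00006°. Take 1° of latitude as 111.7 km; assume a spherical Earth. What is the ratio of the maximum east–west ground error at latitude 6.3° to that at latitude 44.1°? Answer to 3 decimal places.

1.384

With a 0.00006° grid the true value lies within half a step, ±0.00006°/2 = ±3e-05°, of the stored one.
At 6.3°: 3e-05° × 111700 × cos 6.3° = 3e-05 × 111700 × 0.9940 ≈ 3.3308 m.
At 44.1°: 3e-05° × 111700 × cos 44.1° = 3e-05 × 111700 × 0.7181 ≈ 2.4064 m.
The ratio reduces to cos 6.3° / cos 44.1° = 0.9940/0.7181 ≈ 1.3841.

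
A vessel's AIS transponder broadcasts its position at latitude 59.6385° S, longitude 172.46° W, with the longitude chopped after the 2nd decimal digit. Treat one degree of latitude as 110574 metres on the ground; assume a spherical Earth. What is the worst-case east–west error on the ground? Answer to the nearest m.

559 m

Truncating at 2 decimal places can drop up to a full unit in the last place, so the longitude may be off by as much as 0.01°.
One degree of longitude at 59.6385° is 110574 × cos 59.6385° ≈ 110574 × 0.5055 = 55890.1 m.
So at most 0.01° × 55890.1 ≈ 558.901 m east–west.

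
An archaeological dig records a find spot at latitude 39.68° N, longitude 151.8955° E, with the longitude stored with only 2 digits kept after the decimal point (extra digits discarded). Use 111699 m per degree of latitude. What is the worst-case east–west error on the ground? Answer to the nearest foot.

Truncating at 2 decimal places can drop up to a full unit in the last place, so the longitude may be off by as much as 0.01°.
Parallels shrink by cos φ, so at 39.68° a degree of longitude is 111699 × 0.7696 ≈ 85966.1 m.
Maximum E–W displacement: 0.01 × 85966.1 = 859.661 m.
Converting: 859.661 m × 3.2808 ft/m ≈ 2820.4 ft.

2820 feet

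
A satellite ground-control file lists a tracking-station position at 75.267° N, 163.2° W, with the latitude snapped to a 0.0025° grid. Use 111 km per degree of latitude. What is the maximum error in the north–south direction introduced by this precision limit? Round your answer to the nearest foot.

With a 0.0025° grid the true value lies within half a step, ±0.0025°/2 = ±0.00125°, of the stored one.
North–south distance: 0.00125° × 111000 m/° = 138.75 m.
Converting: 138.75 m × 3.2808 ft/m ≈ 455.22 ft.

455 feet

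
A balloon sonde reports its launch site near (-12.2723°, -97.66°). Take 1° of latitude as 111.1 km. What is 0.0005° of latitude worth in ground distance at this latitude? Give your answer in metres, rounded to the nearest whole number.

0.0005° × 111100 m/° = 55.55 m.

56 metres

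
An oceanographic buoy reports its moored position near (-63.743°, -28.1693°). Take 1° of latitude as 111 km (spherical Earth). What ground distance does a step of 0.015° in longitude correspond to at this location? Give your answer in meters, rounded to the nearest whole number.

737 meters

0.015° of longitude at 63.743° is 0.015 × 111000 × cos 63.743° ≈ 0.015 × 49106.2 = 736.593 m.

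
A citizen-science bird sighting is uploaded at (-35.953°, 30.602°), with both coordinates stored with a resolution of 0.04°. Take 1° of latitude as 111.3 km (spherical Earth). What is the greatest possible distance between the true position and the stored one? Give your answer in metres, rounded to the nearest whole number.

With a 0.04° grid the true value lies within half a step, ±0.04°/2 = ±0.02°, of the stored one.
N–S: 0.02° × 111300 m/° = 2226 m.
Longitude error → 0.02 × 111300 × cos 35.953° = 0.02 × 111300 × 0.8095 ≈ 1801.94 m.
The two errors are perpendicular, so the maximum displacement is √(2226² + 1801.94²) ≈ 2863.93 m.

2864 metres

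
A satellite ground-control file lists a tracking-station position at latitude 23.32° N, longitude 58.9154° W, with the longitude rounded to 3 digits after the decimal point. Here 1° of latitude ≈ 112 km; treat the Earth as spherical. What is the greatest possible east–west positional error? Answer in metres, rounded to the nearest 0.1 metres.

Rounding to 3 decimal places leaves the longitude within ±0.0005° of the true value.
At latitude 23.32° a degree of longitude spans 112000 m × cos 23.32° = 112000 × 0.9183 ≈ 102851 m.
Maximum E–W displacement: 0.0005 × 102851 = 51.4253 m.

51.4 metres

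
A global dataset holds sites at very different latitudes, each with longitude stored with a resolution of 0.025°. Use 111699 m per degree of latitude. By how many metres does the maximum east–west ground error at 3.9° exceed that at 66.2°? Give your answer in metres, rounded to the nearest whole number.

With a 0.025° grid the true value lies within half a step, ±0.025°/2 = ±0.0125°, of the stored one.
Error at 3.9° = 0.0125° × 111699 × cos 3.9° ≈ 1396.2 × 0.9977 = 1393 m.
Error at 66.2° = 0.0125° × 111699 × cos 66.2° ≈ 1396.2 × 0.4035 = 563.45 m.
Difference: 1393 − 563.45 = 829.56 m.

830 metres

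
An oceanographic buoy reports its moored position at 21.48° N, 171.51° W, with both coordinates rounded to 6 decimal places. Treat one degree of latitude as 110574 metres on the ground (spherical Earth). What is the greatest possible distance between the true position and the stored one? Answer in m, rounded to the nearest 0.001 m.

0.076 m

Rounding to 6 decimal places leaves each coordinate within ±5e-07° of the true value.
N–S: 5e-07° × 110574 m/° = 0.055287 m.
E–W at 21.48°: 5e-07° × 110574 × cos 21.48° = 5e-07 × 110574 × 0.9305 ≈ 0.0514471 m.
Combining orthogonally: (0.055287² + 0.0514471²)^½ ≈ 0.0755212 m.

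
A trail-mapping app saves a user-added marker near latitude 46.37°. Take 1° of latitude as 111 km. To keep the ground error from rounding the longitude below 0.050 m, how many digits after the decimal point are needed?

At 46.37° one degree of longitude covers 111000 × cos 46.37° ≈ 111000 × 0.6900 ≈ 76589.8 m.
With N decimal places the half-ulp bound is 0.5·10⁻ᴺ°, or 0.5·10⁻ᴺ × 76589.8 m on the ground.
Setting 38294.9 × 10⁻ᴺ ≤ 0.050 gives 10ᴺ ≥ 7.659e+05, i.e. N ≥ 5.88.
So 6 decimal places suffice (0.0383 m); 5 would allow up to 0.383 m.

6 decimal places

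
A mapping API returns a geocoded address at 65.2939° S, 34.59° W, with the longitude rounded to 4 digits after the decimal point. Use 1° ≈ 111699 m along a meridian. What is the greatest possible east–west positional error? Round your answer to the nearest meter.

2 meters

Rounding to 4 decimal places leaves the longitude within ±5e-05° of the true value.
At latitude 65.2939° a degree of longitude spans 111699 m × cos 65.2939° = 111699 × 0.4180 ≈ 46686.1 m.
East–west error: 5e-05° × 46686.1 m/° ≈ 2.33431 m.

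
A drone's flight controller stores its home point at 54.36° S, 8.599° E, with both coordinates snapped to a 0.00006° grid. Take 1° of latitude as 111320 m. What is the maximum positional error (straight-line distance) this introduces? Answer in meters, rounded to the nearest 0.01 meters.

With a 0.00006° grid the true value lies within half a step, ±0.00006°/2 = ±3e-05°, of the stored one.
Latitude error → 3e-05 × 111320 = 3.3396 m along the meridian.
East–west component at 54.36°: 3e-05° × 111320 × cos 54.36° ≈ 3e-05 × 64865.1 ≈ 1.94595 m.
The two errors are perpendicular, so the maximum displacement is √(3.3396² + 1.94595²) ≈ 3.86519 m.

3.87 meters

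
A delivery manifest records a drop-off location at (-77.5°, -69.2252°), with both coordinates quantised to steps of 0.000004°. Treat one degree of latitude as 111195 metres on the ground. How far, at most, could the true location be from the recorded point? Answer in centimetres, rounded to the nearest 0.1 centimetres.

With a 0.000004° grid the true value lies within half a step, ±0.000004°/2 = ±2e-06°, of the stored one.
Latitude error → 2e-06 × 111195 = 0.22239 m along the meridian.
East–west component at 77.5°: 2e-06° × 111195 × cos 77.5° ≈ 2e-06 × 24067 ≈ 0.048134 m.
Worst case both components are at the extreme and orthogonal: √(0.22239² + 0.048134²) ≈ 0.227539 m.
That is 0.227539 m = 22.754 cm.

22.8 centimetres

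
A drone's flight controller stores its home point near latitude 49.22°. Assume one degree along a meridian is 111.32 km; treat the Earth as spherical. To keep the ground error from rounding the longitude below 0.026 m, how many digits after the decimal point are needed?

7 decimal places

At 49.22° one degree of longitude covers 111320 × cos 49.22° ≈ 111320 × 0.6532 ≈ 72709.4 m.
Rounding to N decimal places gives at most 0.5 × 10⁻ᴺ degrees of error, i.e. 0.5 × 10⁻ᴺ × 72709.4 m.
Setting 36354.7 × 10⁻ᴺ ≤ 0.026 gives 10ᴺ ≥ 1.398e+06, i.e. N ≥ 6.15.
At 6 places the error can reach 0.0364 m, but 7 places keeps it to 0.00364 m.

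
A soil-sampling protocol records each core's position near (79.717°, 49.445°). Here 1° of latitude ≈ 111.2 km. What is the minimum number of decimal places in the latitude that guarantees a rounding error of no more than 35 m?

One degree of latitude covers 111200 m.
With N decimal places the half-ulp bound is 0.5·10⁻ᴺ°, or 0.5·10⁻ᴺ × 111200 m on the ground.
Setting 55600 × 10⁻ᴺ ≤ 35 gives 10ᴺ ≥ 1589, i.e. N ≥ 3.20.
N = 3 would give 55.6 m (too coarse); N = 4 gives 5.56 m ≤ 35 m.

4 decimal places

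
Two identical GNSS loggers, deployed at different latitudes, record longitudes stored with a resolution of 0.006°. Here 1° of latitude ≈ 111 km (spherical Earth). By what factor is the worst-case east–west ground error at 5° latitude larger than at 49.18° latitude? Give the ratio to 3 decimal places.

1.524

With a 0.006° grid the true value lies within half a step, ±0.006°/2 = ±0.003°, of the stored one.
Error at 5° = 0.003° × 111000 × cos 5° ≈ 333 × 0.9962 = 331.73 m.
At 49.18°: 0.003° × 111000 × cos 49.18° = 0.003 × 111000 × 0.6537 ≈ 217.68 m.
The ratio reduces to cos 5° / cos 49.18° = 0.9962/0.6537 ≈ 1.5240.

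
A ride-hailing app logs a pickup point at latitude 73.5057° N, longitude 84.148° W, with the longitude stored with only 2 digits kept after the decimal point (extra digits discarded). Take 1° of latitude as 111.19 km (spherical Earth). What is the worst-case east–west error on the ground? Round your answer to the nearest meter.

316 meters

Truncating at 2 decimal places can drop up to a full unit in the last place, so the longitude may be off by as much as 0.01°.
At latitude 73.5057° a degree of longitude spans 111190 m × cos 73.5057° = 111190 × 0.2839 ≈ 31569.1 m.
East–west error: 0.01° × 31569.1 m/° ≈ 315.691 m.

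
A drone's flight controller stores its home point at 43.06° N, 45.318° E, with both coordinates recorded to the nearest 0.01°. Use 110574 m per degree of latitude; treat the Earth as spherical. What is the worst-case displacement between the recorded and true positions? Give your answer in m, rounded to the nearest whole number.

Rounding to 2 decimal places leaves each coordinate within ±0.005° of the true value.
N–S: 0.005° × 110574 m/° = 552.87 m.
Longitude error → 0.005 × 110574 × cos 43.06° = 0.005 × 110574 × 0.7306 ≈ 403.948 m.
The two errors are perpendicular, so the maximum displacement is √(552.87² + 403.948²) ≈ 684.719 m.

685 m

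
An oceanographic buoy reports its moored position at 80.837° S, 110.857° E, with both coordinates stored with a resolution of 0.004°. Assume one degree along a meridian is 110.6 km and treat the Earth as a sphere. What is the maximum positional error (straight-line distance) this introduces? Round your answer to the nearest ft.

With a 0.004° grid the true value lies within half a step, ±0.004°/2 = ±0.002°, of the stored one.
N–S: 0.002° × 110600 m/° = 221.2 m.
Longitude error → 0.002 × 110600 × cos 80.837° = 0.002 × 110600 × 0.1592 ≈ 35.2247 m.
The two errors are perpendicular, so the maximum displacement is √(221.2² + 35.2247²) ≈ 223.987 m.
Converting: 223.987 m × 3.2808 ft/m ≈ 734.87 ft.

735 ft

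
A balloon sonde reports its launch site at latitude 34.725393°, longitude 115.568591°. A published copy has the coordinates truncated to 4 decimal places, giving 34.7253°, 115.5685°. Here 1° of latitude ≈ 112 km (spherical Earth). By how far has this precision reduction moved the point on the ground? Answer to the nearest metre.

13 metres

The latitude changed by +0.000093° and the longitude by +0.000091°.
North–south shift: 0.000093 × 112000 = 10.416 m.
East–west at this latitude: 0.000091° × 112000 × cos 34.7253° ≈ 0.000091 × 92052 = 8.37673 m.
Combined displacement = (10.416² + 8.37673²)^½ ≈ 13.3665 m.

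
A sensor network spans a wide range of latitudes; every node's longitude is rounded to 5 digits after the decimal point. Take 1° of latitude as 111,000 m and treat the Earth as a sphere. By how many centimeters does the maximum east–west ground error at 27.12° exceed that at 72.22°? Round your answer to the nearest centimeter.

Rounding to 5 decimal places leaves the longitude within ±5e-06° of the true value.
At 27.12°: 5e-06° × 111000 × cos 27.12° = 5e-06 × 111000 × 0.8901 ≈ 0.49398 m.
Error at 72.22° = 5e-06° × 111000 × cos 72.22° ≈ 0.555 × 0.3054 = 0.16948 m.
Difference: 0.49398 − 0.16948 = 0.3245 m.
That is 0.324503 m = 32.45 cm.

32 centimeters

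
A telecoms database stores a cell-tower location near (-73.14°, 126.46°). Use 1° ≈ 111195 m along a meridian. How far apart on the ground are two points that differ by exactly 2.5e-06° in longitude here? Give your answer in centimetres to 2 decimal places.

2.5e-06° of longitude at 73.14° is 2.5e-06 × 111195 × cos 73.14° ≈ 2.5e-06 × 32250.3 = 0.0806259 m.
That is 0.0806259 m = 8.0626 cm.

8.06 centimetres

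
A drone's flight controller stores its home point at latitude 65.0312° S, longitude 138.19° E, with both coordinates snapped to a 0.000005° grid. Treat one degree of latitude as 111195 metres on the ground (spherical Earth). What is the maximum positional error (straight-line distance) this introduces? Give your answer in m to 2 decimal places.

0.30 m

With a 0.000005° grid the true value lies within half a step, ±0.000005°/2 = ±2.5e-06°, of the stored one.
North–south component: 2.5e-06° × 111195 = 0.277987 m.
East–west component at 65.0312°: 2.5e-06° × 111195 × cos 65.0312° ≈ 2.5e-06 × 46938.2 ≈ 0.117345 m.
The two errors are perpendicular, so the maximum displacement is √(0.277987² + 0.117345²) ≈ 0.30174 m.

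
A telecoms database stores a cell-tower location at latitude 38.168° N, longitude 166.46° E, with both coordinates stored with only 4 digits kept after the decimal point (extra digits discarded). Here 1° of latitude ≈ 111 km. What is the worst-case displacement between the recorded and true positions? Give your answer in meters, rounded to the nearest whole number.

14 meters

Truncating at 4 decimal places can drop up to a full unit in the last place, so each coordinate may be off by as much as 0.0001°.
Latitude error → 0.0001 × 111000 = 11.1 m along the meridian.
E–W at 38.168°: 0.0001° × 111000 × cos 38.168° = 0.0001 × 111000 × 0.7862 ≈ 8.72684 m.
Worst case both components are at the extreme and orthogonal: √(11.1² + 8.72684²) ≈ 14.1198 m.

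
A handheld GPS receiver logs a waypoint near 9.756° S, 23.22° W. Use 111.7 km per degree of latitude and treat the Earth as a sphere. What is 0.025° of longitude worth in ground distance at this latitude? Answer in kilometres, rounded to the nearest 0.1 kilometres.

2.8 kilometres

At 9.756° a degree of longitude is 111700 × cos 9.756° ≈ 110085 m, so 0.025° corresponds to 2752.12 m.
That is 2752.12 m = 2.7521 km.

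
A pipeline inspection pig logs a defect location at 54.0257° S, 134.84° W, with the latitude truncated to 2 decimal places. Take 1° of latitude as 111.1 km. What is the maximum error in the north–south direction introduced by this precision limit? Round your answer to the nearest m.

Truncating at 2 decimal places can drop up to a full unit in the last place, so the latitude may be off by as much as 0.01°.
So the N–S error is at most 0.01 × 111100 = 1111 m.

1111 m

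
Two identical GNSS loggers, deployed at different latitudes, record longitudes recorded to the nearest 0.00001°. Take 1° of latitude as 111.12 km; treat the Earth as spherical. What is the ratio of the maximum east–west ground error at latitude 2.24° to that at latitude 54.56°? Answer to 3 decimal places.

Rounding to 5 decimal places leaves the longitude within ±5e-06° of the true value.
Error at 2.24° = 5e-06° × 111120 × cos 2.24° ≈ 0.5556 × 0.9992 = 0.55518 m.
At 54.56°: 5e-06° × 111120 × cos 54.56° = 5e-06 × 111120 × 0.5799 ≈ 0.32216 m.
Ratio: 0.55518 / 0.32216 = cos 2.24° / cos 54.56° ≈ 1.7233.

1.723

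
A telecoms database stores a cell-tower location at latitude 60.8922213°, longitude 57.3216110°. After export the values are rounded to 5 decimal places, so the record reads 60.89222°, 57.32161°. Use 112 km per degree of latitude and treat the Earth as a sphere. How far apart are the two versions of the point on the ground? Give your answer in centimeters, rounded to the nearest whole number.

Δlat = 60.8922213 − 60.89222 = +0.0000013°; Δlon = 57.3216110 − 57.32161 = +0.0000010°.
North–south shift: 0.0000013 × 112000 = 0.1456 m.
E–W at 60.8922°: 0.0000010° × 112000 × cos 60.8922° = 0.0000010 × 112000 × 0.4865 ≈ 0.0544829 m.
Combined displacement = (0.1456² + 0.0544829²)^½ ≈ 0.15546 m.
That is 0.15546 m = 15.546 cm.

16 centimeters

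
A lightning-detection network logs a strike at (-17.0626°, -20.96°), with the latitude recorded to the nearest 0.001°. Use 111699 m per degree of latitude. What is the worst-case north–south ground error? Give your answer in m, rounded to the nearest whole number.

Rounding to 3 decimal places leaves the latitude within ±0.0005° of the true value.
Along the meridian that is 0.0005° × 111699 m/° = 55.8495 m.

56 m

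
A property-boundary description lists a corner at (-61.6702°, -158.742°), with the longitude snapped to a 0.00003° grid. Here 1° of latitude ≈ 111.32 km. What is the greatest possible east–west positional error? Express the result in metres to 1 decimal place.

With a 0.00003° grid the true value lies within half a step, ±0.00003°/2 = ±1.5e-05°, of the stored one.
At latitude 61.6702° a degree of longitude spans 111320 m × cos 61.6702° = 111320 × 0.4745 ≈ 52826.5 m.
Maximum E–W displacement: 1.5e-05 × 52826.5 = 0.792397 m.

0.8 metres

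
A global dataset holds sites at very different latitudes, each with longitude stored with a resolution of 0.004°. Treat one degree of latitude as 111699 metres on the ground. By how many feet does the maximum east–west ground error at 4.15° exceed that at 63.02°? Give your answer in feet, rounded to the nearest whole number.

398 feet

With a 0.004° grid the true value lies within half a step, ±0.004°/2 = ±0.002°, of the stored one.
Error at 4.15° = 0.002° × 111699 × cos 4.15° ≈ 223.4 × 0.9974 = 222.81 m.
Error at 63.02° = 0.002° × 111699 × cos 63.02° ≈ 223.4 × 0.4537 = 101.35 m.
So the lower-latitude error exceeds the higher by 222.81 − 101.35 = 121.46 m.
Converting: 121.461 m × 3.2808 ft/m ≈ 398.49 ft.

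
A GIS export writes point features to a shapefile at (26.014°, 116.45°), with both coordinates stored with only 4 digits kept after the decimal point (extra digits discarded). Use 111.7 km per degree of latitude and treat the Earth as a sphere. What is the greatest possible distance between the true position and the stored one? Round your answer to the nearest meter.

15 meters

Truncating at 4 decimal places can drop up to a full unit in the last place, so each coordinate may be off by as much as 0.0001°.
N–S: 0.0001° × 111700 m/° = 11.17 m.
Longitude error → 0.0001 × 111700 × cos 26.014° = 0.0001 × 111700 × 0.8987 ≈ 10.0383 m.
The two errors are perpendicular, so the maximum displacement is √(11.17² + 10.0383²) ≈ 15.0179 m.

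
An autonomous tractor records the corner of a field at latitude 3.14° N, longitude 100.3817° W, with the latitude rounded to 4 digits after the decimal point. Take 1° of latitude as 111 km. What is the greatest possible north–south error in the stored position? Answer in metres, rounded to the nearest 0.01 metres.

5.55 metres

Rounding to 4 decimal places leaves the latitude within ±5e-05° of the true value.
So the N–S error is at most 5e-05 × 111000 = 5.55 m.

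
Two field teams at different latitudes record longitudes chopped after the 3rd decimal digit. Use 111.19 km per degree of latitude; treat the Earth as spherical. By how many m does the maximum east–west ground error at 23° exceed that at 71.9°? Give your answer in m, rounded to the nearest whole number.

Truncating at 3 decimal places can drop up to a full unit in the last place, so the longitude may be off by as much as 0.001°.
Error at 23° = 0.001° × 111190 × cos 23° ≈ 111.19 × 0.9205 = 102.35 m.
Error at 71.9° = 0.001° × 111190 × cos 71.9° ≈ 111.19 × 0.3107 = 34.544 m.
So the lower-latitude error exceeds the higher by 102.35 − 34.544 = 67.807 m.

68 m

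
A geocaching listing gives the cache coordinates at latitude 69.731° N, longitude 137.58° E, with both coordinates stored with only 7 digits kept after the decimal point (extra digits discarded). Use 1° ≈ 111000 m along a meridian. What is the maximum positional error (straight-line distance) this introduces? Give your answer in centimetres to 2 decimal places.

1.17 centimetres

Truncating at 7 decimal places can drop up to a full unit in the last place, so each coordinate may be off by as much as 1e-07°.
N–S: 1e-07° × 111000 m/° = 0.0111 m.
E–W at 69.731°: 1e-07° × 111000 × cos 69.731° = 1e-07 × 111000 × 0.3464 ≈ 0.00384535 m.
The two errors are perpendicular, so the maximum displacement is √(0.0111² + 0.00384535²) ≈ 0.0117472 m.
That is 0.0117472 m = 1.1747 cm.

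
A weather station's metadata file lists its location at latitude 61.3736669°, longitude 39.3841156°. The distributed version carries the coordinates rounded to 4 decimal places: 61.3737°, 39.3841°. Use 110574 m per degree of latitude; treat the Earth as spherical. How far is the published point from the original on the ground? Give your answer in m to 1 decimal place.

3.8 m

The latitude changed by -0.0000331° and the longitude by +0.0000156°.
North–south shift: -0.0000331 × 110574 = -3.66 m.
East–west at this latitude: 0.0000156° × 110574 × cos 61.3737° ≈ 0.0000156 × 52975.4 = 0.826417 m.
Combined displacement = (3.66² + 0.826417²)^½ ≈ 3.75214 m.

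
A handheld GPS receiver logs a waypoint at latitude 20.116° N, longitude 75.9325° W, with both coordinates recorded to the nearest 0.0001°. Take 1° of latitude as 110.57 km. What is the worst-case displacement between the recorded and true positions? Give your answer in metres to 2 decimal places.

Rounding to 4 decimal places leaves each coordinate within ±5e-05° of the true value.
North–south component: 5e-05° × 110570 = 5.5285 m.
Longitude error → 5e-05 × 110570 × cos 20.116° = 5e-05 × 110570 × 0.9390 ≈ 5.19125 m.
Combining orthogonally: (5.5285² + 5.19125²)^½ ≈ 7.58376 m.

7.58 metres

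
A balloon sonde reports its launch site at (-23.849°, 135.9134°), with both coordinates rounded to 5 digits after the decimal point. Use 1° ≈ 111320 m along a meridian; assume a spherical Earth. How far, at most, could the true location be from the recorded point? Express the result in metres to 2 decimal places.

0.75 metres

Rounding to 5 decimal places leaves each coordinate within ±5e-06° of the true value.
Latitude error → 5e-06 × 111320 = 0.5566 m along the meridian.
Longitude error → 5e-06 × 111320 × cos 23.849° = 5e-06 × 111320 × 0.9146 ≈ 0.509074 m.
Combining orthogonally: (0.5566² + 0.509074²)^½ ≈ 0.754294 m.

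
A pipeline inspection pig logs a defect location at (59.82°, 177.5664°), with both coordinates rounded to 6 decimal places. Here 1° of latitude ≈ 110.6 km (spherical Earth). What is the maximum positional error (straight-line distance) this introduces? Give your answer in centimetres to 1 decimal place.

Rounding to 6 decimal places leaves each coordinate within ±5e-07° of the true value.
North–south component: 5e-07° × 110600 = 0.0553 m.
East–west component at 59.82°: 5e-07° × 110600 × cos 59.82° ≈ 5e-07 × 55600.6 ≈ 0.0278003 m.
The two errors are perpendicular, so the maximum displacement is √(0.0553² + 0.0278003²) ≈ 0.0618946 m.
That is 0.0618946 m = 6.1895 cm.

6.2 centimetres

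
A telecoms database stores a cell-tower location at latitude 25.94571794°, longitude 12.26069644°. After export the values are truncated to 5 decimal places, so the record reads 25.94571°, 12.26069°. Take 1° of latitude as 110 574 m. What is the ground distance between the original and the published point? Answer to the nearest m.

Δlat = 25.94571794 − 25.94571 = +0.00000794°; Δlon = 12.26069644 − 12.26069 = +0.00000644°.
North–south shift: 0.00000794 × 110574 = 0.877958 m.
East–west at this latitude: 0.00000644° × 110574 × cos 25.9457° ≈ 0.00000644 × 99429.1 = 0.640324 m.
Distance: √(0.877958² + 0.640324²) ≈ 1.08666 m.

1 m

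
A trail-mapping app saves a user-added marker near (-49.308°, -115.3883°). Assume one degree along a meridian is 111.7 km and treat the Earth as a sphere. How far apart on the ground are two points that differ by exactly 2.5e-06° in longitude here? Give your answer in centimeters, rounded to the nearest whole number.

2.5e-06° of longitude at 49.308° is 2.5e-06 × 111700 × cos 49.308° ≈ 2.5e-06 × 72827.6 = 0.182069 m.
That is 0.182069 m = 18.207 cm.

18 centimeters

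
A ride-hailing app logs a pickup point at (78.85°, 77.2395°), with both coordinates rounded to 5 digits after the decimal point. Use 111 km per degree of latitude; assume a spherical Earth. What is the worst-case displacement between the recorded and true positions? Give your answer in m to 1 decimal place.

Rounding to 5 decimal places leaves each coordinate within ±5e-06° of the true value.
North–south component: 5e-06° × 111000 = 0.555 m.
Longitude error → 5e-06 × 111000 × cos 78.85° = 5e-06 × 111000 × 0.1934 ≈ 0.107325 m.
Combining orthogonally: (0.555² + 0.107325²)^½ ≈ 0.565282 m.

0.6 m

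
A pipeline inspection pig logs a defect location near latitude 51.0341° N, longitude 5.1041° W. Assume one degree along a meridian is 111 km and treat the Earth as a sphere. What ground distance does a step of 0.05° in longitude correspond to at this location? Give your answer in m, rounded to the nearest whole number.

3490 m

At 51.0341° a degree of longitude is 111000 × cos 51.0341° ≈ 69803.2 m, so 0.05° corresponds to 3490.16 m.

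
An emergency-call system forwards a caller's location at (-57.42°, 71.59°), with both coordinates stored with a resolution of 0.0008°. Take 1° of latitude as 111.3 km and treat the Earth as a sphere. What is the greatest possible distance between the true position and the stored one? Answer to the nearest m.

51 m

With a 0.0008° grid the true value lies within half a step, ±0.0008°/2 = ±0.0004°, of the stored one.
N–S: 0.0004° × 111300 m/° = 44.52 m.
East–west component at 57.42°: 0.0004° × 111300 × cos 57.42° ≈ 0.0004 × 59932.5 ≈ 23.973 m.
Worst case both components are at the extreme and orthogonal: √(44.52² + 23.973²) ≈ 50.5642 m.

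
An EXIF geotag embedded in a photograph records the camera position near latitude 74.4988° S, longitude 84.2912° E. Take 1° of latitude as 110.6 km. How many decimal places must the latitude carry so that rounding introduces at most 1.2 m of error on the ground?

5 decimal places

One degree of latitude covers 110600 m.
With N decimal places the half-ulp bound is 0.5·10⁻ᴺ°, or 0.5·10⁻ᴺ × 110600 m on the ground.
Setting 55300 × 10⁻ᴺ ≤ 1.2 gives 10ᴺ ≥ 4.608e+04, i.e. N ≥ 4.66.
So 5 decimal places suffice (0.553 m); 4 would allow up to 5.53 m.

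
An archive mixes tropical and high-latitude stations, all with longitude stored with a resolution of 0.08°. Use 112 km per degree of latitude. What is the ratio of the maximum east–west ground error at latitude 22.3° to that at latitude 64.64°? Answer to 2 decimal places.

2.16

With a 0.08° grid the true value lies within half a step, ±0.08°/2 = ±0.04°, of the stored one.
Error at 22.3° = 0.04° × 112000 × cos 22.3° ≈ 4480 × 0.9252 = 4144.9 m.
At 64.64°: 0.04° × 112000 × cos 64.64° = 0.04 × 112000 × 0.4283 ≈ 1918.8 m.
The ratio reduces to cos 22.3° / cos 64.64° = 0.9252/0.4283 ≈ 2.1602.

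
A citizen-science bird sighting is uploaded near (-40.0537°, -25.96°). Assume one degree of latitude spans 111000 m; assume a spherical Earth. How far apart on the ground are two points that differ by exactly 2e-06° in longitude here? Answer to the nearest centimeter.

One degree of longitude here spans 111000 × cos 40.0537° = 111000 × 0.7654 ≈ 84964 m; 2e-06° of that is 0.169928 m.
That is 0.169928 m = 16.993 cm.

17 centimeters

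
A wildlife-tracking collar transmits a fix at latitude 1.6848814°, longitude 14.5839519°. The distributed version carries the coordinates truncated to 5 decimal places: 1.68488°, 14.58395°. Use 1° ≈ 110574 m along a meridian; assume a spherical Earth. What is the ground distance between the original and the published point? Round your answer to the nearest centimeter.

26 centimeters

Δlat = 1.6848814 − 1.68488 = +0.0000014°; Δlon = 14.5839519 − 14.58395 = +0.0000019°.
N–S: 0.0000014° × 110574 m/° = 0.154804 m.
East–west at this latitude: 0.0000019° × 110574 × cos 1.68488° ≈ 0.0000019 × 110526 = 0.21 m.
Combined displacement = (0.154804² + 0.21²)^½ ≈ 0.260891 m.
That is 0.260891 m = 26.089 cm.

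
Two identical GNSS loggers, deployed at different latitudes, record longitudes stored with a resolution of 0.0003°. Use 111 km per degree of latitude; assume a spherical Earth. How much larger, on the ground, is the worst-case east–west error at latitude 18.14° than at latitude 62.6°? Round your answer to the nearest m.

With a 0.0003° grid the true value lies within half a step, ±0.0003°/2 = ±0.00015°, of the stored one.
At 18.14°: 0.00015° × 111000 × cos 18.14° = 0.00015 × 111000 × 0.9503 ≈ 15.822 m.
At 62.6°: 0.00015° × 111000 × cos 62.6° = 0.00015 × 111000 × 0.4602 ≈ 7.6623 m.
So the lower-latitude error exceeds the higher by 15.822 − 7.6623 = 8.1601 m.

8 m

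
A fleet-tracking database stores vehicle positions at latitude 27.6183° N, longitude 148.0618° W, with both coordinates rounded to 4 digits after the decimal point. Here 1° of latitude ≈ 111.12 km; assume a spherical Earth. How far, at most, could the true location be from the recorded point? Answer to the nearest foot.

Rounding to 4 decimal places leaves each coordinate within ±5e-05° of the true value.
N–S: 5e-05° × 111120 m/° = 5.556 m.
East–west component at 27.6183°: 5e-05° × 111120 × cos 27.6183° ≈ 5e-05 × 98458.5 ≈ 4.92292 m.
The two errors are perpendicular, so the maximum displacement is √(5.556² + 4.92292²) ≈ 7.42323 m.
Converting: 7.42323 m × 3.2808 ft/m ≈ 24.354 ft.

24 feet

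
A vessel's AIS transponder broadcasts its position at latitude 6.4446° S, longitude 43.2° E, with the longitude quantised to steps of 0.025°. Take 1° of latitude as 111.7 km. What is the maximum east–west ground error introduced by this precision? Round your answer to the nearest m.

With a 0.025° grid the true value lies within half a step, ±0.025°/2 = ±0.0125°, of the stored one.
At latitude 6.4446° a degree of longitude spans 111700 m × cos 6.4446° = 111700 × 0.9937 ≈ 110994 m.
So at most 0.0125° × 110994 ≈ 1387.43 m east–west.

1387 m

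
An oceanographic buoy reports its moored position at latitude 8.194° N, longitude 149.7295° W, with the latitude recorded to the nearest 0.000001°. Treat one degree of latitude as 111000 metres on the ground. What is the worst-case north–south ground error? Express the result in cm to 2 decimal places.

5.55 cm

Rounding to 6 decimal places leaves the latitude within ±5e-07° of the true value.
So the N–S error is at most 5e-07 × 111000 = 0.0555 m.
That is 0.0555 m = 5.55 cm.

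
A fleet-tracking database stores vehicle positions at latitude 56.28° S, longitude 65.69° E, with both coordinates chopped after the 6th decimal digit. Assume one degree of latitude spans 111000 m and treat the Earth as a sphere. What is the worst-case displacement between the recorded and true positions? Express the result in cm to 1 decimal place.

12.7 cm

Truncating at 6 decimal places can drop up to a full unit in the last place, so each coordinate may be off by as much as 1e-06°.
Latitude error → 1e-06 × 111000 = 0.111 m along the meridian.
Longitude error → 1e-06 × 111000 × cos 56.28° = 1e-06 × 111000 × 0.5551 ≈ 0.06162 m.
Combining orthogonally: (0.111² + 0.06162²)^½ ≈ 0.126957 m.
That is 0.126957 m = 12.696 cm.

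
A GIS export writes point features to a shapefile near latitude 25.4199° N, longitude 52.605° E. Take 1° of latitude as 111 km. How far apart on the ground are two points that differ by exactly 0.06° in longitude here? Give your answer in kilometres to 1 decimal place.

One degree of longitude here spans 111000 × cos 25.4199° = 111000 × 0.9032 ≈ 100254 m; 0.06° of that is 6015.22 m.
That is 6015.22 m = 6.0152 km.

6.0 kilometres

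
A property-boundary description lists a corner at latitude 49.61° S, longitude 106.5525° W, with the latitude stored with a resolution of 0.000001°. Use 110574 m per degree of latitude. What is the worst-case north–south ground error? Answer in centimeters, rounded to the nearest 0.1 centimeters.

With a 0.000001° grid the true value lies within half a step, ±0.000001°/2 = ±5e-07°, of the stored one.
Along the meridian that is 5e-07° × 110574 m/° = 0.055287 m.
That is 0.055287 m = 5.5287 cm.

5.5 centimeters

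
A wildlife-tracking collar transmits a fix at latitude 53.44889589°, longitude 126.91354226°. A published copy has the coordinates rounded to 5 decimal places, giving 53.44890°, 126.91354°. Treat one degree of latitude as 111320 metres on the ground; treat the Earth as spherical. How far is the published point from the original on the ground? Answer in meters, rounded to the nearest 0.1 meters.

0.5 meters

The latitude changed by -0.00000411° and the longitude by +0.00000226°.
North–south shift: -0.00000411 × 111320 = -0.457525 m.
E–W at 53.4489°: 0.00000226° × 111320 × cos 53.4489° = 0.00000226 × 111320 × 0.5955 ≈ 0.149828 m.
Distance: √(0.457525² + 0.149828²) ≈ 0.481433 m.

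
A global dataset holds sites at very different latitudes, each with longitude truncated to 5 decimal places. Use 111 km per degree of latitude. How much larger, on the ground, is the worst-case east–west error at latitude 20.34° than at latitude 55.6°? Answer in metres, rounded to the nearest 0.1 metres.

0.4 metres

Truncating at 5 decimal places can drop up to a full unit in the last place, so the longitude may be off by as much as 1e-05°.
At 20.34°: 1e-05° × 111000 × cos 20.34° = 1e-05 × 111000 × 0.9376 ≈ 1.0408 m.
At 55.6°: 1e-05° × 111000 × cos 55.6° = 1e-05 × 111000 × 0.5650 ≈ 0.62711 m.
So the lower-latitude error exceeds the higher by 1.0408 − 0.62711 = 0.41367 m.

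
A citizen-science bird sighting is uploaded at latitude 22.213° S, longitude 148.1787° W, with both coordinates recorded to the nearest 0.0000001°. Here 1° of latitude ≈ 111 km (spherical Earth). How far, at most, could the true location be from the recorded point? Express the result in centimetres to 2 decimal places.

0.76 centimetres

Rounding to 7 decimal places leaves each coordinate within ±5e-08° of the true value.
North–south component: 5e-08° × 111000 = 0.00555 m.
East–west component at 22.213°: 5e-08° × 111000 × cos 22.213° ≈ 5e-08 × 102762 ≈ 0.00513811 m.
Worst case both components are at the extreme and orthogonal: √(0.00555² + 0.00513811²) ≈ 0.00756324 m.
That is 0.00756324 m = 0.75632 cm.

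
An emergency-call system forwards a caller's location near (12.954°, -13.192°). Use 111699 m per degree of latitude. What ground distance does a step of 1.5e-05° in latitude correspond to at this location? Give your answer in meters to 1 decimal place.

1.5e-05° × 111699 m/° = 1.67549 m.

1.7 meters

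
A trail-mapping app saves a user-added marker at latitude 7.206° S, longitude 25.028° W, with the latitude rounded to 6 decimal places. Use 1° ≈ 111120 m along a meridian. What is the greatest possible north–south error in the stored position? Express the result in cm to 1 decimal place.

Rounding to 6 decimal places leaves the latitude within ±5e-07° of the true value.
So the N–S error is at most 5e-07 × 111120 = 0.05556 m.
That is 0.05556 m = 5.556 cm.

5.6 cm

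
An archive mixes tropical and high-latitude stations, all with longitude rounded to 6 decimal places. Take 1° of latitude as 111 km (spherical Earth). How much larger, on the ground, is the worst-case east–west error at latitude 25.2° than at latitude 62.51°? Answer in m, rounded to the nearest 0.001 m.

Rounding to 6 decimal places leaves the longitude within ±5e-07° of the true value.
Error at 25.2° = 5e-07° × 111000 × cos 25.2° ≈ 0.0555 × 0.9048 = 0.050218 m.
At 62.51°: 5e-07° × 111000 × cos 62.51° = 5e-07 × 111000 × 0.4616 ≈ 0.025618 m.
So the lower-latitude error exceeds the higher by 0.050218 − 0.025618 = 0.024599 m.

0.025 m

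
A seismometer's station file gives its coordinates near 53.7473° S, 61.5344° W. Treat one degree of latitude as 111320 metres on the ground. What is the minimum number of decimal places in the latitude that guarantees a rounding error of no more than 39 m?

One degree of latitude covers 111320 m.
Rounding to N decimal places gives at most 0.5 × 10⁻ᴺ degrees of error, i.e. 0.5 × 10⁻ᴺ × 111320 m.
Need 0.5 × 111320 × 10⁻ᴺ ≤ 39 → 10⁻ᴺ ≤ 7.007e-04, so N ≥ 3.15.
N = 3 would give 55.7 m (too coarse); N = 4 gives 5.57 m ≤ 39 m.

4 decimal places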